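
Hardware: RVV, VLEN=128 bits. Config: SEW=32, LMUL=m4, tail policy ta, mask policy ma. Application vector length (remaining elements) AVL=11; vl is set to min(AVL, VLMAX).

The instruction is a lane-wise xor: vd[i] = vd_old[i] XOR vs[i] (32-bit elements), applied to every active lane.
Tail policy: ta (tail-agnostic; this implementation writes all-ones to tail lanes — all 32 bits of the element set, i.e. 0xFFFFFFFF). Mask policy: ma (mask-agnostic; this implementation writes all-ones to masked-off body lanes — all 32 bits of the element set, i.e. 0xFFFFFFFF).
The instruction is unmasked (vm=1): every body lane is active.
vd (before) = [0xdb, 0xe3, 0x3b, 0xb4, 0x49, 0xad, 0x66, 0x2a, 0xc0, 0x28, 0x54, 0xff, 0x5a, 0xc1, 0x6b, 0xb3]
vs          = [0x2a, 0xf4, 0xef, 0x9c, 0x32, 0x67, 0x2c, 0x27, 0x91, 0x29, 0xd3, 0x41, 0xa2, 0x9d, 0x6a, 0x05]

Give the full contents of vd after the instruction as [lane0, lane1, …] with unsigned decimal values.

VLMAX = VLEN×LMUL/SEW = 128×4/32 = 16
vl ← min(11, 16) = 11
  i=0: xor(0xdb,0x2a) → 241
  i=1: xor(0xe3,0xf4) → 23
  i=2: xor(0x3b,0xef) → 212
  i=3: xor(0xb4,0x9c) → 40
  i=4: xor(0x49,0x32) → 123
  i=5: xor(0xad,0x67) → 202
  i=6: xor(0x66,0x2c) → 74
  i=7: xor(0x2a,0x27) → 13
  i=8: xor(0xc0,0x91) → 81
  i=9: xor(0x28,0x29) → 1
  i=10: xor(0x54,0xd3) → 135
  i=11: tail/ones → 4294967295
  i=12: tail/ones → 4294967295
  i=13: tail/ones → 4294967295
  i=14: tail/ones → 4294967295
  i=15: tail/ones → 4294967295

vd = [241, 23, 212, 40, 123, 202, 74, 13, 81, 1, 135, 4294967295, 4294967295, 4294967295, 4294967295, 4294967295]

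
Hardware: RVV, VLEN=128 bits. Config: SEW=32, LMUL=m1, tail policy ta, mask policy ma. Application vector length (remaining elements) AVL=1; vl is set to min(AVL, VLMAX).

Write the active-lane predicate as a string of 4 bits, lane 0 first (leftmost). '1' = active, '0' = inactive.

predicate = 1000

lanes per group: 128·1/32 = 4
vl = min(AVL, VLMAX) = min(1, 4) = 1
bits (lane 0 leftmost): 1000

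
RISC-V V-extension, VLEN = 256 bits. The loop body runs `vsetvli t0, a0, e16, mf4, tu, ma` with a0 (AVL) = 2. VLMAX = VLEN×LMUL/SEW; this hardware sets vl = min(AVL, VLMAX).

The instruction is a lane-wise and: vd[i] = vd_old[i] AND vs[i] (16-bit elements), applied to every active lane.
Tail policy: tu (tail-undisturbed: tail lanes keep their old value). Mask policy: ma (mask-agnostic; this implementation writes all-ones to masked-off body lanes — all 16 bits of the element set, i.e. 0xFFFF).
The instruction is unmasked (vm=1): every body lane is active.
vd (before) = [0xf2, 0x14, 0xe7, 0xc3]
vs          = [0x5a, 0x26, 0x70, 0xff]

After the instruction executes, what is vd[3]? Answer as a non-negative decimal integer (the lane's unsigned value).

vd[3] = 195

VLMAX = VLEN×LMUL/SEW = 256×1/4/16 = 4
vl = min(AVL, VLMAX) = min(2, 4) = 2
  i=0: and(0xf2,0x5a) → 82
  i=1: and(0x14,0x26) → 4
  i=2: tail/keep → 231
  i=3: tail/keep → 195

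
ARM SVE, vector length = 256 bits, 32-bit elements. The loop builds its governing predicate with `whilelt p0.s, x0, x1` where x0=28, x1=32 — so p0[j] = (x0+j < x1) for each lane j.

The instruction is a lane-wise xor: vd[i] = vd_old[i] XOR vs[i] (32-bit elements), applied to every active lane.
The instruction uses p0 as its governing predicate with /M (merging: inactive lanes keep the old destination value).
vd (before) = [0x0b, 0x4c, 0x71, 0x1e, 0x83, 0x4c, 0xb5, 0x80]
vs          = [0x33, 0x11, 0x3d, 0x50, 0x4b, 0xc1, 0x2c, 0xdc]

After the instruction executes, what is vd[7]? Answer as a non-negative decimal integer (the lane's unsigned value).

register lanes = 256/32 = 8
active while 28+j < 32, i.e. j ∈ [0,4) capped at 8 ⇒ 4
  i=0: xor(0x0b,0x33) → 56
  i=1: xor(0x4c,0x11) → 93
  i=2: xor(0x71,0x3d) → 76
  i=3: xor(0x1e,0x50) → 78
  i=4: tail/keep → 131
  i=5: tail/keep → 76
  i=6: tail/keep → 181
  i=7: tail/keep → 128

vd[7] = 128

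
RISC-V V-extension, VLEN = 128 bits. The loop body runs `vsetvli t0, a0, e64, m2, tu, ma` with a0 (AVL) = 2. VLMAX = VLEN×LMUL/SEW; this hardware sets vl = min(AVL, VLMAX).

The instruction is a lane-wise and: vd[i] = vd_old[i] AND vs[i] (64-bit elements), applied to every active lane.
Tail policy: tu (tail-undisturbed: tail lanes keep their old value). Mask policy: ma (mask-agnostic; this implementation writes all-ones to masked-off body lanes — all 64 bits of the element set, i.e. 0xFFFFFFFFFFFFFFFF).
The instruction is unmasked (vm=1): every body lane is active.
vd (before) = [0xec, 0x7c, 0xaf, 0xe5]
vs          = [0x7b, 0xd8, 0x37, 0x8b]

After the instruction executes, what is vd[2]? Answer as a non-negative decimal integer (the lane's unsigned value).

vd[2] = 175

VLMAX = VLEN×LMUL/SEW = 128×2/64 = 4
vl = min(AVL, VLMAX) = min(2, 4) = 2
lane  0: and(0xec,0x7b) ⇒ 0x68
lane  1: and(0x7c,0xd8) ⇒ 0x58
lane  2: tail/keep ⇒ 0xaf
lane  3: tail/keep ⇒ 0xe5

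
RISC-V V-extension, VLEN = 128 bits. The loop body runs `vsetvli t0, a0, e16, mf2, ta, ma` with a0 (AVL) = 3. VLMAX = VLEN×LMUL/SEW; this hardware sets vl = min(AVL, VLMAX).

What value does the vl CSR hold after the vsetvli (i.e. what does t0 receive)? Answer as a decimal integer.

lanes per group: 128·1/2/16 = 4
vl = min(AVL, VLMAX) = min(3, 4) = 3

vl = 3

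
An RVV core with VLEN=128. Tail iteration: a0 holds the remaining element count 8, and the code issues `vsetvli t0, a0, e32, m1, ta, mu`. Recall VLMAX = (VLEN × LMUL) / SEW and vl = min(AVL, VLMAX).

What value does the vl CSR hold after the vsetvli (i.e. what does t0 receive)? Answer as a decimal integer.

VLMAX = (128 × 1) / 32 = 4 lanes
vl ← min(8, 4) = 4

vl = 4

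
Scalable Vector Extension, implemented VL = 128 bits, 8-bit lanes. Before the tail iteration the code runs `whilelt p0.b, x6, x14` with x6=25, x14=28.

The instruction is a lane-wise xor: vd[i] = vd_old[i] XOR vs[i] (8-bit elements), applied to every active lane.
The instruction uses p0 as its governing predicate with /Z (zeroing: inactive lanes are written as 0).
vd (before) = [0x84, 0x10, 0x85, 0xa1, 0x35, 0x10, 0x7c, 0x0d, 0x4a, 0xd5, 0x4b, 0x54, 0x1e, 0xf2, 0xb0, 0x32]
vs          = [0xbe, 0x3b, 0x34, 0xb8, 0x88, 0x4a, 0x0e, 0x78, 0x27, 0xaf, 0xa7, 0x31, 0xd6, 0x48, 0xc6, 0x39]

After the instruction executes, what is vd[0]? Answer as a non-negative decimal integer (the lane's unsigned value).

vd[0] = 58

128-bit reg / 8-bit elem → 16 lanes
active while 25+j < 28, i.e. j ∈ [0,3) capped at 16 ⇒ 3
[0] xor(0x84,0xbe) = 0x3a
[1] xor(0x10,0x3b) = 0x2b
[2] xor(0x85,0x34) = 0xb1
[3] tail/zero = 0x00
[4] tail/zero = 0x00
[5] tail/zero = 0x00
[6] tail/zero = 0x00
[7] tail/zero = 0x00
[8] tail/zero = 0x00
[9] tail/zero = 0x00
[10] tail/zero = 0x00
[11] tail/zero = 0x00
[12] tail/zero = 0x00
[13] tail/zero = 0x00
[14] tail/zero = 0x00
[15] tail/zero = 0x00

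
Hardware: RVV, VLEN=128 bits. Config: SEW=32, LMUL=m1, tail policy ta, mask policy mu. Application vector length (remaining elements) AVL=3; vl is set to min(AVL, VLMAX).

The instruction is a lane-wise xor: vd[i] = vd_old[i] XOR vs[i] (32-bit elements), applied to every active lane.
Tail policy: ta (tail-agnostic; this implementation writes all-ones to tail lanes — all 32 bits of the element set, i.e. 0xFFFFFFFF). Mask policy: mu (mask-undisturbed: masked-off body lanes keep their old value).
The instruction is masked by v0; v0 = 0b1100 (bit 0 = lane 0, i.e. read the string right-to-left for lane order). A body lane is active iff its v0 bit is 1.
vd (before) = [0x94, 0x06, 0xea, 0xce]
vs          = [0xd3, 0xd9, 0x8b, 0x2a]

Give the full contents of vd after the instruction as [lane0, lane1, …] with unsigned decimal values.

vd = [148, 6, 97, 4294967295]

VLMAX = VLEN×LMUL/SEW = 128×1/32 = 4
AVL=3 ≤ VLMAX=4, so vl = 3
  i=0: mask-off/keep → 148
  i=1: mask-off/keep → 6
  i=2: xor(0xea,0x8b) → 97
  i=3: tail/ones → 4294967295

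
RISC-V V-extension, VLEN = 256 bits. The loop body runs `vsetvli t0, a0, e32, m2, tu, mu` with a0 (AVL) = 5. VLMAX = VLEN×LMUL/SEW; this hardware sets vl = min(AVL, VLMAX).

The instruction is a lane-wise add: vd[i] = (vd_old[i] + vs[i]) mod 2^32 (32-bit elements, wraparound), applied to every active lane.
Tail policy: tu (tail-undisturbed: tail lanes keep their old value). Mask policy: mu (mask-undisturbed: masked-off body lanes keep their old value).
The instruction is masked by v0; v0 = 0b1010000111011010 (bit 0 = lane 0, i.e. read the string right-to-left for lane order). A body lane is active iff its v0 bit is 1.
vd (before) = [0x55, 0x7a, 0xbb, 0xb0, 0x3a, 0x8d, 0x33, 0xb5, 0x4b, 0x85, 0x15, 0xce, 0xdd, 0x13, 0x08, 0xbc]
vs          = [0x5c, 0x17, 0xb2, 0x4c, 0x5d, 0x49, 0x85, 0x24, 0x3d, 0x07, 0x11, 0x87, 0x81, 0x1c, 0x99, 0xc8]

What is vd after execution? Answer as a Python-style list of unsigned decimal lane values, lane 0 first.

vd = [85, 145, 187, 252, 151, 141, 51, 181, 75, 133, 21, 206, 221, 19, 8, 188]

VLMAX = VLEN×LMUL/SEW = 256×2/32 = 16
vl = min(AVL, VLMAX) = min(5, 16) = 5
lane  0: mask-off/keep ⇒ 0x55
lane  1: add(0x7a,0x17) ⇒ 0x91
lane  2: mask-off/keep ⇒ 0xbb
lane  3: add(0xb0,0x4c) ⇒ 0xfc
lane  4: add(0x3a,0x5d) ⇒ 0x97
lane  5: tail/keep ⇒ 0x8d
lane  6: tail/keep ⇒ 0x33
lane  7: tail/keep ⇒ 0xb5
lane  8: tail/keep ⇒ 0x4b
lane  9: tail/keep ⇒ 0x85
lane 10: tail/keep ⇒ 0x15
lane 11: tail/keep ⇒ 0xce
lane 12: tail/keep ⇒ 0xdd
lane 13: tail/keep ⇒ 0x13
lane 14: tail/keep ⇒ 0x08
lane 15: tail/keep ⇒ 0xbc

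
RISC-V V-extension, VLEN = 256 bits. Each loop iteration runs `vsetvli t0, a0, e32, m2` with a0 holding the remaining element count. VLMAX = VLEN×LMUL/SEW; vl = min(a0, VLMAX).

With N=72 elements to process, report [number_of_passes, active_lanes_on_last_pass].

[iterations, last_vl] = [5, 8]

VLMAX = (256 × 2) / 32 = 16 lanes
N=72: ⌈72/16⌉ = 5 iters; last vl = 72 − 4×16 = 8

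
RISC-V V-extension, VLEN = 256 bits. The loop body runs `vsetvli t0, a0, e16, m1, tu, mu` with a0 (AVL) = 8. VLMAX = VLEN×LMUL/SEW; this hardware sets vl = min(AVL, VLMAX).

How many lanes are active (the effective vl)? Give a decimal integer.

lanes per group: 256·1/16 = 16
AVL=8 ≤ VLMAX=16, so vl = 8

vl = 8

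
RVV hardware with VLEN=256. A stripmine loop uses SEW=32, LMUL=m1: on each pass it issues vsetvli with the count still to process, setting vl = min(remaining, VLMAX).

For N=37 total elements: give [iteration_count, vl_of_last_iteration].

[iterations, last_vl] = [5, 5]

VLMAX = (256 × 1) / 32 = 8 lanes
37 elements at 8/iter → 5 passes, remainder 5 on the last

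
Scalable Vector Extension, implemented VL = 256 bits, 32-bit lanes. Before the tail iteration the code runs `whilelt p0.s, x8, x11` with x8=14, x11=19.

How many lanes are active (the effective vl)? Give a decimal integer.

vl = 5

lane count: 256 div 32 = 8
whilelt: lane j active iff 14+j < 19 → j < 5 → 5 active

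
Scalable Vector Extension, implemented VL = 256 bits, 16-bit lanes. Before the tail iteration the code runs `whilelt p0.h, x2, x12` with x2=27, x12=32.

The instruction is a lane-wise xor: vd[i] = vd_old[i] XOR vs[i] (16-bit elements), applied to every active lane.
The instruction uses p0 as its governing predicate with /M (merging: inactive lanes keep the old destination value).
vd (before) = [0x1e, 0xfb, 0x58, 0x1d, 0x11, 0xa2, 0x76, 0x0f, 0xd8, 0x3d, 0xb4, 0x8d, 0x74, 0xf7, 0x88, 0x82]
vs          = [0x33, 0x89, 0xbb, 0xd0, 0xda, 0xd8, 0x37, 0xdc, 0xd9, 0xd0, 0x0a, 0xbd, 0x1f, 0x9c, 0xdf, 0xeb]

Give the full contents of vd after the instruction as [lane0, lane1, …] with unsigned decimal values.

vd = [45, 114, 227, 205, 203, 162, 118, 15, 216, 61, 180, 141, 116, 247, 136, 130]

register lanes = 256/16 = 16
whilelt: lane j active iff 27+j < 32 → j < 5 → 5 active
vd[0] xor(0x1e,0x33) -> 0x2d
vd[1] xor(0xfb,0x89) -> 0x72
vd[2] xor(0x58,0xbb) -> 0xe3
vd[3] xor(0x1d,0xd0) -> 0xcd
vd[4] xor(0x11,0xda) -> 0xcb
vd[5] tail/keep -> 0xa2
vd[6] tail/keep -> 0x76
vd[7] tail/keep -> 0x0f
vd[8] tail/keep -> 0xd8
vd[9] tail/keep -> 0x3d
vd[10] tail/keep -> 0xb4
vd[11] tail/keep -> 0x8d
vd[12] tail/keep -> 0x74
vd[13] tail/keep -> 0xf7
vd[14] tail/keep -> 0x88
vd[15] tail/keep -> 0x82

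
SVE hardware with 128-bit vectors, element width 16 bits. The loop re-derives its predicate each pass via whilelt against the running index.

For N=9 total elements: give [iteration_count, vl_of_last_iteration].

register lanes = 128/16 = 8
9 elements at 8/iter → 2 passes, remainder 1 on the last

[iterations, last_vl] = [2, 1]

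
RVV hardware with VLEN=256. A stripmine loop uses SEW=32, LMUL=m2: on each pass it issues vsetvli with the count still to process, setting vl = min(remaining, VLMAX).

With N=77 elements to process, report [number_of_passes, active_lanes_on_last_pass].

[iterations, last_vl] = [5, 13]

VLMAX = VLEN×LMUL/SEW = 256×2/32 = 16
iterations = ceil(77/16) = 5; final-pass vl = 13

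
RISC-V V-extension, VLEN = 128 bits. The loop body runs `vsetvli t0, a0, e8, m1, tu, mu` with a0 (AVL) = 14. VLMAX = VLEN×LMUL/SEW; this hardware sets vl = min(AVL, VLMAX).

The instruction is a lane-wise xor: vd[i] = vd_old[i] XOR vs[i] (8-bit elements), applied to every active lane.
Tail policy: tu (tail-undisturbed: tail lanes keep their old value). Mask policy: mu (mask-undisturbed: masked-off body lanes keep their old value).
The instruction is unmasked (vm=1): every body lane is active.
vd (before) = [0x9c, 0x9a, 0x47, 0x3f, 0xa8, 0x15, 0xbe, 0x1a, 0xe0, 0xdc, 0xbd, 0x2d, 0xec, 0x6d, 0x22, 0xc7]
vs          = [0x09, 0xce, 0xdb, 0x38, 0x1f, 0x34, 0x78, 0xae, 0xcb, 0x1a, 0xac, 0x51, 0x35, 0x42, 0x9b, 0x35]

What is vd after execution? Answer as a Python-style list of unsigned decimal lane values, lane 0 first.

vd = [149, 84, 156, 7, 183, 33, 198, 180, 43, 198, 17, 124, 217, 47, 34, 199]

VLMAX = (128 × 1) / 8 = 16 lanes
AVL=14 ≤ VLMAX=16, so vl = 14
vd[0] xor(0x9c,0x09) -> 0x95
vd[1] xor(0x9a,0xce) -> 0x54
vd[2] xor(0x47,0xdb) -> 0x9c
vd[3] xor(0x3f,0x38) -> 0x07
vd[4] xor(0xa8,0x1f) -> 0xb7
vd[5] xor(0x15,0x34) -> 0x21
vd[6] xor(0xbe,0x78) -> 0xc6
vd[7] xor(0x1a,0xae) -> 0xb4
vd[8] xor(0xe0,0xcb) -> 0x2b
vd[9] xor(0xdc,0x1a) -> 0xc6
vd[10] xor(0xbd,0xac) -> 0x11
vd[11] xor(0x2d,0x51) -> 0x7c
vd[12] xor(0xec,0x35) -> 0xd9
vd[13] xor(0x6d,0x42) -> 0x2f
vd[14] tail/keep -> 0x22
vd[15] tail/keep -> 0xc7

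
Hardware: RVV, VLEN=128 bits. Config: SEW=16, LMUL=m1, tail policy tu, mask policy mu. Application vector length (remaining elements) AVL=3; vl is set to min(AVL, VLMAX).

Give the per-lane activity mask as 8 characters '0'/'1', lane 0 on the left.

predicate = 11100000

VLMAX = (128 × 1) / 16 = 8 lanes
vl ← min(3, 8) = 3
bits (lane 0 leftmost): 11100000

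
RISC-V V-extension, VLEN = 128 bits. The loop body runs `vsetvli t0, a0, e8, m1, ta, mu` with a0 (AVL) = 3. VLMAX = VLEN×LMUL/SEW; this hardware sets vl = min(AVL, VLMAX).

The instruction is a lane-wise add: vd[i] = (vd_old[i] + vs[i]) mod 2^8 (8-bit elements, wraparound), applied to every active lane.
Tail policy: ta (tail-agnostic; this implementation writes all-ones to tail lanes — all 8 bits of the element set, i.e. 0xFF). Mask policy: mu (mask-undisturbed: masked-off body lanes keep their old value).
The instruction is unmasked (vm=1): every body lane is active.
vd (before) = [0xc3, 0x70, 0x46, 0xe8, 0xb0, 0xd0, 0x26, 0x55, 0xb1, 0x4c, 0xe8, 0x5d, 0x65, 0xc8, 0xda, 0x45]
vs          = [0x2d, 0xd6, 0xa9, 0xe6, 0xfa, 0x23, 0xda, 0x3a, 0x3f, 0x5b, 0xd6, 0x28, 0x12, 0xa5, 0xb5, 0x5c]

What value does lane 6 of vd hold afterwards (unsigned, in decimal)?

vd[6] = 255

VLMAX = VLEN×LMUL/SEW = 128×1/8 = 16
vl = min(AVL, VLMAX) = min(3, 16) = 3
  i=0: add(0xc3,0x2d) → 240
  i=1: add(0x70,0xd6) → 70
  i=2: add(0x46,0xa9) → 239
  i=3: tail/ones → 255
  i=4: tail/ones → 255
  i=5: tail/ones → 255
  i=6: tail/ones → 255
  i=7: tail/ones → 255
  i=8: tail/ones → 255
  i=9: tail/ones → 255
  i=10: tail/ones → 255
  i=11: tail/ones → 255
  i=12: tail/ones → 255
  i=13: tail/ones → 255
  i=14: tail/ones → 255
  i=15: tail/ones → 255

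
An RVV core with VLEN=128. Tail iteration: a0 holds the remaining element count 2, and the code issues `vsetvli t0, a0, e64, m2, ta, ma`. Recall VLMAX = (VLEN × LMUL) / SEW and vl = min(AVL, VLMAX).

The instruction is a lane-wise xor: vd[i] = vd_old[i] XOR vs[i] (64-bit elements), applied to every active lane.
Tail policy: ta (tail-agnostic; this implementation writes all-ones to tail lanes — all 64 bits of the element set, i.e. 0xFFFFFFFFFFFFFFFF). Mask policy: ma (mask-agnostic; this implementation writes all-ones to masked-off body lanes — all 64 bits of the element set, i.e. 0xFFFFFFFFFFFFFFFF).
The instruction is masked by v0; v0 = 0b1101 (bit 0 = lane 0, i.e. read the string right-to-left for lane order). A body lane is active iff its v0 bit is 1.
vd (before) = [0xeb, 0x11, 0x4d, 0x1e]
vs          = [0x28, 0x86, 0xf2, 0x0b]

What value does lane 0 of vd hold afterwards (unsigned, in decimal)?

vd[0] = 195

VLMAX = VLEN×LMUL/SEW = 128×2/64 = 4
vl = min(AVL, VLMAX) = min(2, 4) = 2
vd[0] xor(0xeb,0x28) -> 0xc3
vd[1] mask-off/ones -> 0xffffffffffffffff
vd[2] tail/ones -> 0xffffffffffffffff
vd[3] tail/ones -> 0xffffffffffffffff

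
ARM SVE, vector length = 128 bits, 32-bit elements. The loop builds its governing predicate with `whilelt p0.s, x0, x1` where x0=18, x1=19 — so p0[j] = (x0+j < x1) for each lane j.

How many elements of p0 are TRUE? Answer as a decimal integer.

lane count: 128 div 32 = 4
whilelt: lane j active iff 18+j < 19 → j < 1 → 1 active

vl = 1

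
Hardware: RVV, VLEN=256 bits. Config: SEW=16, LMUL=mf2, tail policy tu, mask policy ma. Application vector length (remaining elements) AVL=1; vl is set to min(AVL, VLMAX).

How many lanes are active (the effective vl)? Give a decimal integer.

vl = 1

VLMAX = (256 × 1/2) / 16 = 8 lanes
vl = min(AVL, VLMAX) = min(1, 8) = 1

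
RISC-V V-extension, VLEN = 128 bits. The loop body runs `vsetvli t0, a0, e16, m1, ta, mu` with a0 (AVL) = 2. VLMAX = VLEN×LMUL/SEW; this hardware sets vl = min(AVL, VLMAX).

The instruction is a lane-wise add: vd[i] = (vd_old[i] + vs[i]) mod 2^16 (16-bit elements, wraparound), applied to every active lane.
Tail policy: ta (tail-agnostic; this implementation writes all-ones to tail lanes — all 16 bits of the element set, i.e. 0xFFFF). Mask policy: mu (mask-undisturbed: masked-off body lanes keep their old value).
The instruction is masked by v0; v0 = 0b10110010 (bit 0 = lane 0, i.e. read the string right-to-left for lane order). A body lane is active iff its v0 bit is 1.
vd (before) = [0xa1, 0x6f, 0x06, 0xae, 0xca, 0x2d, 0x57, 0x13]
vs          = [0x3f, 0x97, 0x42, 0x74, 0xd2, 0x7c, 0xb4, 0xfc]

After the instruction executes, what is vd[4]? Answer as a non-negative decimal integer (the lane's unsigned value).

vd[4] = 65535

lanes per group: 128·1/16 = 8
vl ← min(2, 8) = 2
lane  0: mask-off/keep ⇒ 0xa1
lane  1: add(0x6f,0x97) ⇒ 0x106
lane  2: tail/ones ⇒ 0xffff
lane  3: tail/ones ⇒ 0xffff
lane  4: tail/ones ⇒ 0xffff
lane  5: tail/ones ⇒ 0xffff
lane  6: tail/ones ⇒ 0xffff
lane  7: tail/ones ⇒ 0xffff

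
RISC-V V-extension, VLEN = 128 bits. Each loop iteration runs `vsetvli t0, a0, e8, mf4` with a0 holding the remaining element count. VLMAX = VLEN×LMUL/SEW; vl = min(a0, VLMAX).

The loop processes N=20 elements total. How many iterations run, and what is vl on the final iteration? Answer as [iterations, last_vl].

lanes per group: 128·1/4/8 = 4
iterations = ceil(20/4) = 5; final-pass vl = 4

[iterations, last_vl] = [5, 4]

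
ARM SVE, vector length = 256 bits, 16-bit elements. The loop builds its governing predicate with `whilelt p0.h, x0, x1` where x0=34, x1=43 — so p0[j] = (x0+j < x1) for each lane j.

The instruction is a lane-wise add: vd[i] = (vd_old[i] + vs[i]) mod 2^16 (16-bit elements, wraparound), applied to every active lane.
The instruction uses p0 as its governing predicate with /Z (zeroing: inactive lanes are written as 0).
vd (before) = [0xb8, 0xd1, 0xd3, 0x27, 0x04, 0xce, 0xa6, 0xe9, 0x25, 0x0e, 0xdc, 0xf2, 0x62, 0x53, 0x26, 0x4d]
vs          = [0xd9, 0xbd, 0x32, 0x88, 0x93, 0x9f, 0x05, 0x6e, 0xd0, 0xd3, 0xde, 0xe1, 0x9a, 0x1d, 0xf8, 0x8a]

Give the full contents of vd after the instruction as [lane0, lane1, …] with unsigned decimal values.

vd = [401, 398, 261, 175, 151, 365, 171, 343, 245, 0, 0, 0, 0, 0, 0, 0]

lane count: 256 div 16 = 16
whilelt: lane j active iff 34+j < 43 → j < 9 → 9 active
  i=0: add(0xb8,0xd9) → 401
  i=1: add(0xd1,0xbd) → 398
  i=2: add(0xd3,0x32) → 261
  i=3: add(0x27,0x88) → 175
  i=4: add(0x04,0x93) → 151
  i=5: add(0xce,0x9f) → 365
  i=6: add(0xa6,0x05) → 171
  i=7: add(0xe9,0x6e) → 343
  i=8: add(0x25,0xd0) → 245
  i=9: tail/zero → 0
  i=10: tail/zero → 0
  i=11: tail/zero → 0
  i=12: tail/zero → 0
  i=13: tail/zero → 0
  i=14: tail/zero → 0
  i=15: tail/zero → 0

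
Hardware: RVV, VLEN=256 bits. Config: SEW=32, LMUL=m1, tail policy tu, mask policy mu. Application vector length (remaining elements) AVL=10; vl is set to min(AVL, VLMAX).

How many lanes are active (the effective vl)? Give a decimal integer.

lanes per group: 256·1/32 = 8
vl ← min(10, 8) = 8

vl = 8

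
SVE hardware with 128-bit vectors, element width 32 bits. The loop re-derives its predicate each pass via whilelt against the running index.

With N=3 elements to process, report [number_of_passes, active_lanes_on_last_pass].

register lanes = 128/32 = 4
iterations = ceil(3/4) = 1; final-pass vl = 3

[iterations, last_vl] = [1, 3]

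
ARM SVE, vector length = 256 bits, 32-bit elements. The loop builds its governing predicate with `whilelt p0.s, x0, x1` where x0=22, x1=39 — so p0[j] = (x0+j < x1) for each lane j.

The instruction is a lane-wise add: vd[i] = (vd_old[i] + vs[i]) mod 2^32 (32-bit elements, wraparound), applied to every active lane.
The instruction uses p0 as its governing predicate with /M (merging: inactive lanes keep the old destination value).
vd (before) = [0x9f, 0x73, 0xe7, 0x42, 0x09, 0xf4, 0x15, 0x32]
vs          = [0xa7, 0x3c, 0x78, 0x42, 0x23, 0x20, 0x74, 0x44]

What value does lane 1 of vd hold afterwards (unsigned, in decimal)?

vd[1] = 175

lane count: 256 div 32 = 8
active while 22+j < 39, i.e. j ∈ [0,17) capped at 8 ⇒ 8
[0] add(0x9f,0xa7) = 0x146
[1] add(0x73,0x3c) = 0xaf
[2] add(0xe7,0x78) = 0x15f
[3] add(0x42,0x42) = 0x84
[4] add(0x09,0x23) = 0x2c
[5] add(0xf4,0x20) = 0x114
[6] add(0x15,0x74) = 0x89
[7] add(0x32,0x44) = 0x76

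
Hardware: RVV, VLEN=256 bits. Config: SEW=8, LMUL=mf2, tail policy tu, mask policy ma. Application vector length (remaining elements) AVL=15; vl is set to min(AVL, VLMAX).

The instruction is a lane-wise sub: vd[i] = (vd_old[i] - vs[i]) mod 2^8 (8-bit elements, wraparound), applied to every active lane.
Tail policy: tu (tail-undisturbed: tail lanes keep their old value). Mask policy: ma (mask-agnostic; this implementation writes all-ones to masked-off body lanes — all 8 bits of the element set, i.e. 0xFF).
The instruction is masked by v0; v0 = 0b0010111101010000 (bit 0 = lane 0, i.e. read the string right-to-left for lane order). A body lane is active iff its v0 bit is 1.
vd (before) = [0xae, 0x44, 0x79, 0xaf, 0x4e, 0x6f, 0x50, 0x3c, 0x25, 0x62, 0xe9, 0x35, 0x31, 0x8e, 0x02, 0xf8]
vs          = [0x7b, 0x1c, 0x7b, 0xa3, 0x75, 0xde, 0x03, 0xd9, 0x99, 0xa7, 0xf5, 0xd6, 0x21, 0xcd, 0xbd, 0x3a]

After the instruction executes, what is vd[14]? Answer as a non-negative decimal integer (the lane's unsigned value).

VLMAX = VLEN×LMUL/SEW = 256×1/2/8 = 16
AVL=15 ≤ VLMAX=16, so vl = 15
vd[0] mask-off/ones -> 0xff
vd[1] mask-off/ones -> 0xff
vd[2] mask-off/ones -> 0xff
vd[3] mask-off/ones -> 0xff
vd[4] sub(0x4e,0x75) -> 0xd9
vd[5] mask-off/ones -> 0xff
vd[6] sub(0x50,0x03) -> 0x4d
vd[7] mask-off/ones -> 0xff
vd[8] sub(0x25,0x99) -> 0x8c
vd[9] sub(0x62,0xa7) -> 0xbb
vd[10] sub(0xe9,0xf5) -> 0xf4
vd[11] sub(0x35,0xd6) -> 0x5f
vd[12] mask-off/ones -> 0xff
vd[13] sub(0x8e,0xcd) -> 0xc1
vd[14] mask-off/ones -> 0xff
vd[15] tail/keep -> 0xf8

vd[14] = 255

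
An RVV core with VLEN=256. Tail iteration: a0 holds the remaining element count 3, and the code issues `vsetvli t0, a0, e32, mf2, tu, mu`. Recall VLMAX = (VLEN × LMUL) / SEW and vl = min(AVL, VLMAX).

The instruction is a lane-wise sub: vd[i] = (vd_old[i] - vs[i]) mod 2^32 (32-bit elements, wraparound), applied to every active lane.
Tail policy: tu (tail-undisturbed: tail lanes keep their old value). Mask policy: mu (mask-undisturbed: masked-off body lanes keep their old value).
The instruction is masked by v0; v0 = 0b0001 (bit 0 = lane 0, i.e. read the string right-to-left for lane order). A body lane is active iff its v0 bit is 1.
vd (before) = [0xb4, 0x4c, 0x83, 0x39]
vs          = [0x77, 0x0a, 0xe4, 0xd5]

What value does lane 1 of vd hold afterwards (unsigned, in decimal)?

vd[1] = 76

lanes per group: 256·1/2/32 = 4
vl ← min(3, 4) = 3
vd[0] sub(0xb4,0x77) -> 0x3d
vd[1] mask-off/keep -> 0x4c
vd[2] mask-off/keep -> 0x83
vd[3] tail/keep -> 0x39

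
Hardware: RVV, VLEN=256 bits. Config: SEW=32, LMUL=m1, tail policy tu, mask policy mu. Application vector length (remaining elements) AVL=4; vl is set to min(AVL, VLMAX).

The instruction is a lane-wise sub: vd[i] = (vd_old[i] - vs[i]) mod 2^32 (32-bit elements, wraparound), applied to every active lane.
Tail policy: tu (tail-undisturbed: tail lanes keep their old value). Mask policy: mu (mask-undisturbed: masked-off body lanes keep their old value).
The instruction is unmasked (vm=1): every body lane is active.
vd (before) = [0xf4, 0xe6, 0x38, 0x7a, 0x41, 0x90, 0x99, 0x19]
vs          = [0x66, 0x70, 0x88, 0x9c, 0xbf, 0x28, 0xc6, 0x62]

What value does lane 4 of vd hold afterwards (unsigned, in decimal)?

VLMAX = (256 × 1) / 32 = 8 lanes
vl ← min(4, 8) = 4
lane  0: sub(0xf4,0x66) ⇒ 0x8e
lane  1: sub(0xe6,0x70) ⇒ 0x76
lane  2: sub(0x38,0x88) ⇒ 0xffffffb0
lane  3: sub(0x7a,0x9c) ⇒ 0xffffffde
lane  4: tail/keep ⇒ 0x41
lane  5: tail/keep ⇒ 0x90
lane  6: tail/keep ⇒ 0x99
lane  7: tail/keep ⇒ 0x19

vd[4] = 65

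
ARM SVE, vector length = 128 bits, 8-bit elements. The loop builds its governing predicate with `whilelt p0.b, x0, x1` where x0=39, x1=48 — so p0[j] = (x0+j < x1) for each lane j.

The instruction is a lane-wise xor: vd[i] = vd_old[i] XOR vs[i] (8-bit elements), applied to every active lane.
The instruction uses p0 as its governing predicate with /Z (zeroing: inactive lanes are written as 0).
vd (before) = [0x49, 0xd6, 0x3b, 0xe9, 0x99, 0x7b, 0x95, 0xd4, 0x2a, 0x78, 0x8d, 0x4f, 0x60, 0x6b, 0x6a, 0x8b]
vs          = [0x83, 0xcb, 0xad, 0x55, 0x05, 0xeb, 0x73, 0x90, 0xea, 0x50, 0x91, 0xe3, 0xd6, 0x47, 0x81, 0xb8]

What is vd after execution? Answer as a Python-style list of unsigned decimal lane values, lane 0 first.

register lanes = 128/8 = 16
p0[j] = (39+j < 48); true for j=0..8 → 9 lanes set
  i=0: xor(0x49,0x83) → 202
  i=1: xor(0xd6,0xcb) → 29
  i=2: xor(0x3b,0xad) → 150
  i=3: xor(0xe9,0x55) → 188
  i=4: xor(0x99,0x05) → 156
  i=5: xor(0x7b,0xeb) → 144
  i=6: xor(0x95,0x73) → 230
  i=7: xor(0xd4,0x90) → 68
  i=8: xor(0x2a,0xea) → 192
  i=9: tail/zero → 0
  i=10: tail/zero → 0
  i=11: tail/zero → 0
  i=12: tail/zero → 0
  i=13: tail/zero → 0
  i=14: tail/zero → 0
  i=15: tail/zero → 0

vd = [202, 29, 150, 188, 156, 144, 230, 68, 192, 0, 0, 0, 0, 0, 0, 0]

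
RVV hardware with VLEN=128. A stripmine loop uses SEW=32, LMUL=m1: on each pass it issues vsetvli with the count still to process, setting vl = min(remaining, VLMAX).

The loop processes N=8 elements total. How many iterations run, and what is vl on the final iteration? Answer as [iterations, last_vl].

[iterations, last_vl] = [2, 4]

VLMAX = VLEN×LMUL/SEW = 128×1/32 = 4
8 elements at 4/iter → 2 passes, remainder 4 on the last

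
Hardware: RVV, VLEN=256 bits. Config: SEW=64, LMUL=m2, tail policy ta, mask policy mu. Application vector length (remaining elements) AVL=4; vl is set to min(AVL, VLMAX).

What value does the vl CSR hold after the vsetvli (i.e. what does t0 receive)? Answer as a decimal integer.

lanes per group: 256·2/64 = 8
vl = min(AVL, VLMAX) = min(4, 8) = 4

vl = 4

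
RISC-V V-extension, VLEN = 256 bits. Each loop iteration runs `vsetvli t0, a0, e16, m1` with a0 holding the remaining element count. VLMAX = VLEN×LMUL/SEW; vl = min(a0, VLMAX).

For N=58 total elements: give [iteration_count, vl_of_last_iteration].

VLMAX = (256 × 1) / 16 = 16 lanes
N=58: ⌈58/16⌉ = 4 iters; last vl = 58 − 3×16 = 10

[iterations, last_vl] = [4, 10]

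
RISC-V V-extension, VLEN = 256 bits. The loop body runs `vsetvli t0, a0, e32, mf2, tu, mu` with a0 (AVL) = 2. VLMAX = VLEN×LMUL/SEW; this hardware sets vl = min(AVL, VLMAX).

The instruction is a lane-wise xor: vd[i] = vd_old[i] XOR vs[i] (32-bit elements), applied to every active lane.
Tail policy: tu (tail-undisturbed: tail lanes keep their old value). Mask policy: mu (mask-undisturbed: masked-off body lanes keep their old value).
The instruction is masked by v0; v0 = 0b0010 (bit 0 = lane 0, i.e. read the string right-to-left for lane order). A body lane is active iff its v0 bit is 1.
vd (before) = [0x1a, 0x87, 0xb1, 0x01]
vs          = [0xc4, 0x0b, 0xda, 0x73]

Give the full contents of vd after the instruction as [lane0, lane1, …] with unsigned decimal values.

lanes per group: 256·1/2/32 = 4
vl = min(AVL, VLMAX) = min(2, 4) = 2
vd[0] mask-off/keep -> 0x1a
vd[1] xor(0x87,0x0b) -> 0x8c
vd[2] tail/keep -> 0xb1
vd[3] tail/keep -> 0x01

vd = [26, 140, 177, 1]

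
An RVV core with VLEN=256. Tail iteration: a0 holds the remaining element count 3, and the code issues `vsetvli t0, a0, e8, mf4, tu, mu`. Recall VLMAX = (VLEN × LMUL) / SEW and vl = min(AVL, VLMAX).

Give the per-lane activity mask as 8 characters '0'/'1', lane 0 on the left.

predicate = 11100000

VLMAX = VLEN×LMUL/SEW = 256×1/4/8 = 8
vl = min(AVL, VLMAX) = min(3, 8) = 3
bits (lane 0 leftmost): 11100000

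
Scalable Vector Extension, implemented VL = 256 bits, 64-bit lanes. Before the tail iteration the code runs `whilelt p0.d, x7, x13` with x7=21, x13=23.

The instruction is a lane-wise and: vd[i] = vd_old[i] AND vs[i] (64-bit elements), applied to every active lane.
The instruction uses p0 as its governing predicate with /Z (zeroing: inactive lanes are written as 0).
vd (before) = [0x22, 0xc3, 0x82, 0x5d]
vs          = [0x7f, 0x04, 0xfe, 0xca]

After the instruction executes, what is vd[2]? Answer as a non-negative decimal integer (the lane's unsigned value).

vd[2] = 0

256-bit reg / 64-bit elem → 4 lanes
p0[j] = (21+j < 23); true for j=0..1 → 2 lanes set
  i=0: and(0x22,0x7f) → 34
  i=1: and(0xc3,0x04) → 0
  i=2: tail/zero → 0
  i=3: tail/zero → 0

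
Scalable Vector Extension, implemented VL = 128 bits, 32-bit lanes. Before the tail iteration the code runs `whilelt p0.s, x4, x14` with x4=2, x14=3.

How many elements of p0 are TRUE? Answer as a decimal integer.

128-bit reg / 32-bit elem → 4 lanes
whilelt: lane j active iff 2+j < 3 → j < 1 → 1 active

vl = 1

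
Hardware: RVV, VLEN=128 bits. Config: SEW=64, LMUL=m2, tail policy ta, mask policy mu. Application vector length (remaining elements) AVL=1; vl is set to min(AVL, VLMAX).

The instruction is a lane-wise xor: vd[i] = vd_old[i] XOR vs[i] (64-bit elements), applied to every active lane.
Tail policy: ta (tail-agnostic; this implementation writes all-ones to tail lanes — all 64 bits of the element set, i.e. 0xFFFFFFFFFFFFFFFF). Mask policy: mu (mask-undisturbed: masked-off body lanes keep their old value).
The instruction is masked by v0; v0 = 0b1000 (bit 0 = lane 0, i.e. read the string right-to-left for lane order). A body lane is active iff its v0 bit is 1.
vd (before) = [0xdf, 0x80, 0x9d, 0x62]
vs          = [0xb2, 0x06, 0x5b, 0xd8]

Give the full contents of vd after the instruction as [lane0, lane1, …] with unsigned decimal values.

vd = [223, 18446744073709551615, 18446744073709551615, 18446744073709551615]

lanes per group: 128·2/64 = 4
AVL=1 ≤ VLMAX=4, so vl = 1
vd[0] mask-off/keep -> 0xdf
vd[1] tail/ones -> 0xffffffffffffffff
vd[2] tail/ones -> 0xffffffffffffffff
vd[3] tail/ones -> 0xffffffffffffffff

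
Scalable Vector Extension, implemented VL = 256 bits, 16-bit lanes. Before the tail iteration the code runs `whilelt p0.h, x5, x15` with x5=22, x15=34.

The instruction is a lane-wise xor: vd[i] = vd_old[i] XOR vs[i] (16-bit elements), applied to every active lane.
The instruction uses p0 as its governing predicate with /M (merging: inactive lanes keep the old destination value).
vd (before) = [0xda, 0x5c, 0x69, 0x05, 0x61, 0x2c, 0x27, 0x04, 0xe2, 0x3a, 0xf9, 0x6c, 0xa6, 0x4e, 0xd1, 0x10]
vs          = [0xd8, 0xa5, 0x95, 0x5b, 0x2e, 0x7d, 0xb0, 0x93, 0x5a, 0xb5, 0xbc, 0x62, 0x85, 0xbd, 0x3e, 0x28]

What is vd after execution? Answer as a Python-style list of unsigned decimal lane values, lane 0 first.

register lanes = 256/16 = 16
whilelt: lane j active iff 22+j < 34 → j < 12 → 12 active
vd[0] xor(0xda,0xd8) -> 0x02
vd[1] xor(0x5c,0xa5) -> 0xf9
vd[2] xor(0x69,0x95) -> 0xfc
vd[3] xor(0x05,0x5b) -> 0x5e
vd[4] xor(0x61,0x2e) -> 0x4f
vd[5] xor(0x2c,0x7d) -> 0x51
vd[6] xor(0x27,0xb0) -> 0x97
vd[7] xor(0x04,0x93) -> 0x97
vd[8] xor(0xe2,0x5a) -> 0xb8
vd[9] xor(0x3a,0xb5) -> 0x8f
vd[10] xor(0xf9,0xbc) -> 0x45
vd[11] xor(0x6c,0x62) -> 0x0e
vd[12] tail/keep -> 0xa6
vd[13] tail/keep -> 0x4e
vd[14] tail/keep -> 0xd1
vd[15] tail/keep -> 0x10

vd = [2, 249, 252, 94, 79, 81, 151, 151, 184, 143, 69, 14, 166, 78, 209, 16]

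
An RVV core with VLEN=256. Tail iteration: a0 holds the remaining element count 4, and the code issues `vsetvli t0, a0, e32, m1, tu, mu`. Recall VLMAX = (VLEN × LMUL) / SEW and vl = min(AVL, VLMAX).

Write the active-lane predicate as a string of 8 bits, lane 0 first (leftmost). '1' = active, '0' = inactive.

predicate = 11110000

lanes per group: 256·1/32 = 8
vl ← min(4, 8) = 4
bits (lane 0 leftmost): 11110000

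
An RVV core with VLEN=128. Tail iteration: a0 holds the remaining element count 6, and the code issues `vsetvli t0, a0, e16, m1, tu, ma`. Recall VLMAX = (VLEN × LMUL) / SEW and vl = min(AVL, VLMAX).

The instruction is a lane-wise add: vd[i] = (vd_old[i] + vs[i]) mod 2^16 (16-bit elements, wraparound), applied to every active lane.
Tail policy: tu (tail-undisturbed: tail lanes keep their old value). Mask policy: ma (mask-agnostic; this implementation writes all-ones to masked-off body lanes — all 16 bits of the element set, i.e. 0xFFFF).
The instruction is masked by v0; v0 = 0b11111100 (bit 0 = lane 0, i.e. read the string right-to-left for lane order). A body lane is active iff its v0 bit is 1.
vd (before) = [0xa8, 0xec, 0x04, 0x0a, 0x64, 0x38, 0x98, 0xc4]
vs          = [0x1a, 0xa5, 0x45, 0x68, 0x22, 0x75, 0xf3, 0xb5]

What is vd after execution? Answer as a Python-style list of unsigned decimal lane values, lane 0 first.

vd = [65535, 65535, 73, 114, 134, 173, 152, 196]

VLMAX = VLEN×LMUL/SEW = 128×1/16 = 8
vl ← min(6, 8) = 6
lane  0: mask-off/ones ⇒ 0xffff
lane  1: mask-off/ones ⇒ 0xffff
lane  2: add(0x04,0x45) ⇒ 0x49
lane  3: add(0x0a,0x68) ⇒ 0x72
lane  4: add(0x64,0x22) ⇒ 0x86
lane  5: add(0x38,0x75) ⇒ 0xad
lane  6: tail/keep ⇒ 0x98
lane  7: tail/keep ⇒ 0xc4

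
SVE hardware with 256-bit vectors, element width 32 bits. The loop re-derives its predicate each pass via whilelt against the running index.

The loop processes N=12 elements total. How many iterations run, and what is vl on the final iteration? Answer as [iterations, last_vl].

lane count: 256 div 32 = 8
iterations = ceil(12/8) = 2; final-pass vl = 4

[iterations, last_vl] = [2, 4]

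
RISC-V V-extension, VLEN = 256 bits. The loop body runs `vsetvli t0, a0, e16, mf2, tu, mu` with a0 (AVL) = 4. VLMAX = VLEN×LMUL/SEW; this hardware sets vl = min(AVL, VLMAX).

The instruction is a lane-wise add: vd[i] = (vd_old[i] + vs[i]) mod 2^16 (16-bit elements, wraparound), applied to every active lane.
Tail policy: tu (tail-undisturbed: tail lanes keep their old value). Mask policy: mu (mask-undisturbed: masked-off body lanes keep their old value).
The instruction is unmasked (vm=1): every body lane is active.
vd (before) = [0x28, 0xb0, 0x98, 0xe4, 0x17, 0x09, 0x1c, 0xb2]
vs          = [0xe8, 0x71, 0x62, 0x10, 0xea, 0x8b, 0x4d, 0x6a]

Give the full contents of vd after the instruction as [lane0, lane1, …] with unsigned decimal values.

vd = [272, 289, 250, 244, 23, 9, 28, 178]

VLMAX = (256 × 1/2) / 16 = 8 lanes
AVL=4 ≤ VLMAX=8, so vl = 4
lane  0: add(0x28,0xe8) ⇒ 0x110
lane  1: add(0xb0,0x71) ⇒ 0x121
lane  2: add(0x98,0x62) ⇒ 0xfa
lane  3: add(0xe4,0x10) ⇒ 0xf4
lane  4: tail/keep ⇒ 0x17
lane  5: tail/keep ⇒ 0x09
lane  6: tail/keep ⇒ 0x1c
lane  7: tail/keep ⇒ 0xb2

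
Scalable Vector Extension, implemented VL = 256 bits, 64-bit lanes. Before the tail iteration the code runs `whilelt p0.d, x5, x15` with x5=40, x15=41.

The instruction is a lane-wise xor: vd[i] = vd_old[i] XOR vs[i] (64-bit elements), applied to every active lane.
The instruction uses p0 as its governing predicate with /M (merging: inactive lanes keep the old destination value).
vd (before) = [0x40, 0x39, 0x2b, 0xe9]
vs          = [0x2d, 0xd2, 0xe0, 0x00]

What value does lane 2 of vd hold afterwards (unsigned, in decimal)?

vd[2] = 43

256-bit reg / 64-bit elem → 4 lanes
p0[j] = (40+j < 41); true for j=0..0 → 1 lanes set
[0] xor(0x40,0x2d) = 0x6d
[1] tail/keep = 0x39
[2] tail/keep = 0x2b
[3] tail/keep = 0xe9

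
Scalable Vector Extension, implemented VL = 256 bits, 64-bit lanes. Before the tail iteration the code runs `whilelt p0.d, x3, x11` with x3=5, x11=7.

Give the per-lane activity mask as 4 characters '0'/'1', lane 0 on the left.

predicate = 1100

lane count: 256 div 64 = 4
whilelt: lane j active iff 5+j < 7 → j < 2 → 2 active
bits (lane 0 leftmost): 1100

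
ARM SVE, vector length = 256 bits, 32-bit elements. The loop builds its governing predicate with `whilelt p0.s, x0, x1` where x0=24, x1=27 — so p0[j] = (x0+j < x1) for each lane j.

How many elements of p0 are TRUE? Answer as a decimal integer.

lane count: 256 div 32 = 8
active while 24+j < 27, i.e. j ∈ [0,3) capped at 8 ⇒ 3

vl = 3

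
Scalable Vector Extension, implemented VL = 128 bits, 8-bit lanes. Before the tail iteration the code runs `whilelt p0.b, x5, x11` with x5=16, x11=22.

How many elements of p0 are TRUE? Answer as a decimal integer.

vl = 6

lane count: 128 div 8 = 16
p0[j] = (16+j < 22); true for j=0..5 → 6 lanes set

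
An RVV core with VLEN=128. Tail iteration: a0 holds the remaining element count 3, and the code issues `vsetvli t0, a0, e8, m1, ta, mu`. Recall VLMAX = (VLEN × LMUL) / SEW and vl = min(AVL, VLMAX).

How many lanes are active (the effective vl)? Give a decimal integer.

lanes per group: 128·1/8 = 16
vl ← min(3, 16) = 3

vl = 3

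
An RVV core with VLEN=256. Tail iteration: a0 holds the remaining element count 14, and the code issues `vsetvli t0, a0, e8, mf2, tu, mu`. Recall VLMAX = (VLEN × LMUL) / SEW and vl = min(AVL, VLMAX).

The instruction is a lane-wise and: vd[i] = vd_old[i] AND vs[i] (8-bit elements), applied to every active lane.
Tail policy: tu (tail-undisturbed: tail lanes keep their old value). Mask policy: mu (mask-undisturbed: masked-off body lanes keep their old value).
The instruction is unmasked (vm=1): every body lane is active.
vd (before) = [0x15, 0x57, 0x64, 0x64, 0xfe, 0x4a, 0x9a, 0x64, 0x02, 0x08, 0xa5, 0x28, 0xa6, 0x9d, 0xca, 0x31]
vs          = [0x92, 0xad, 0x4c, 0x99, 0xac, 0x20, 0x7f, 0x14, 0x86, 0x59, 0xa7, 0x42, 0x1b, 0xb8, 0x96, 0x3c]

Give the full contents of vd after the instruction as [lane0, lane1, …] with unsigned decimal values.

vd = [16, 5, 68, 0, 172, 0, 26, 4, 2, 8, 165, 0, 2, 152, 202, 49]

VLMAX = VLEN×LMUL/SEW = 256×1/2/8 = 16
vl ← min(14, 16) = 14
  i=0: and(0x15,0x92) → 16
  i=1: and(0x57,0xad) → 5
  i=2: and(0x64,0x4c) → 68
  i=3: and(0x64,0x99) → 0
  i=4: and(0xfe,0xac) → 172
  i=5: and(0x4a,0x20) → 0
  i=6: and(0x9a,0x7f) → 26
  i=7: and(0x64,0x14) → 4
  i=8: and(0x02,0x86) → 2
  i=9: and(0x08,0x59) → 8
  i=10: and(0xa5,0xa7) → 165
  i=11: and(0x28,0x42) → 0
  i=12: and(0xa6,0x1b) → 2
  i=13: and(0x9d,0xb8) → 152
  i=14: tail/keep → 202
  i=15: tail/keep → 49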